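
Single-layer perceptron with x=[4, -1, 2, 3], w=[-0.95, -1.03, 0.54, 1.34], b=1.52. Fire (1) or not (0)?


z = (4)·(-0.95) + (-1)·(-1.03) + (2)·(0.54) + (3)·(1.34) + 1.52
  = 3.85
step(z) = 1 (z≥0)

1


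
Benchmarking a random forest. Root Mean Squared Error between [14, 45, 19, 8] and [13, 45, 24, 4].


MSE = 42/4 = 10.5
RMSE = √(42/4) = 3.2404

3.2404


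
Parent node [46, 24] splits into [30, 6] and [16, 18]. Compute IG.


Parent = [46, 24], H_parent = 0.9275
H_left = 0.65 (n=36), H_right = 0.9975 (n=34)
H_children = (36/70)·0.65 + (34/70)·0.9975 = 0.8188
IG = 0.9275 - 0.8188 = 0.1087

0.1087


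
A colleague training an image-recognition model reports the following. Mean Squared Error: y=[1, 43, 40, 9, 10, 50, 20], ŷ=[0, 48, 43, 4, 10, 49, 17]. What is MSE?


Squared errors: (1-0)²=1, (43-48)²=25, (40-43)²=9, (9-4)²=25, (10-10)²=0, (50-49)²=1, (20-17)²=9
Sum = 70
MSE = 70/7 = 10

10


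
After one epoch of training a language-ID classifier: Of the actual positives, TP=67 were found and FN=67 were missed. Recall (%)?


Recall = TP/(TP+FN)
= 67/(67+67)
= 67/134 = 50.0%

50.0%


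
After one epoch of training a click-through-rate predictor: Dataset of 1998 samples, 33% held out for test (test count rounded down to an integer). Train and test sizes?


Test = ⌊1998·33/100⌋ = 659
Train = 1998 - 659 = 1339

Train: 1339, Test: 659


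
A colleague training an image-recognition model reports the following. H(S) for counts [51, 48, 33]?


Probabilities: [51/132, 48/132, 33/132] ≈ [0.3864, 0.3636, 0.25]
H = -((51/132)·log₂(51/132) + (48/132)·log₂(48/132) + (33/132)·log₂(33/132))
  = 1.5608 bits

1.5608 bits


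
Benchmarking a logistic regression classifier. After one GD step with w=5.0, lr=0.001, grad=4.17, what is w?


w_new = w - α·∇
= 5.0 - 0.001·4.17
= 5.0 - 0.00417
= 4.99583

4.99583


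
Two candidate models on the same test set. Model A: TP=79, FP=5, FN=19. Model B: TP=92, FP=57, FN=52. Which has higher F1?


Model A: P=79/84=0.9405, R=79/98=0.8061, F1=2PR/(P+R)=2TP/(2TP+FP+FN)=158/182=0.8681
Model B: P=92/149=0.6174, R=92/144=0.6389, F1=2PR/(P+R)=2TP/(2TP+FP+FN)=184/293=0.628
0.8681 > 0.628 → Model A

Model A


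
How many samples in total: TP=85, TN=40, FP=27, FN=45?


Total = TP + TN + FP + FN
= 85 + 40 + 27 + 45
= 197
(Predicted positive: 112, predicted negative: 85)

197


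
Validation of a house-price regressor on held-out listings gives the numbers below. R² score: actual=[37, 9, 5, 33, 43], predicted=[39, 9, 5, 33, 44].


ȳ = 25.4
SS_res = Σ(y-ŷ)² = 5
SS_tot = Σ(y-ȳ)² = 1187.2
R² = 1 - SS_res/SS_tot = 1 - 0.0042 = 0.9958

0.9958


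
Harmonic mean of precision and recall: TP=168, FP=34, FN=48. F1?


Precision = 168/202 = 0.8317
Recall = 168/216 = 0.7778
F1 = 2·P·R/(P+R) = 2·TP/(2·TP+FP+FN) = 336/(336+34+48) = 336/418 = 0.8038

0.8038


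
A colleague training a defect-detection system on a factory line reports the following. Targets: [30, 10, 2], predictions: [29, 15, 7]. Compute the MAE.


Absolute errors: |30-29|=1, |10-15|=5, |2-7|=5
Sum = 11
MAE = 11/3 = 11/3

11/3


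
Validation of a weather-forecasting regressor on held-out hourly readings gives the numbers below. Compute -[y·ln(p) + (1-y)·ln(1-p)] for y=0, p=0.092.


BCE = -[y·ln(p) + (1-y)·ln(1-p)]
= -0 - 1·ln(1-0.092)
= -ln(0.908) = 0.0965

0.0965


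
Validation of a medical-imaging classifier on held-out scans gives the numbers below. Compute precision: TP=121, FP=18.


Precision = TP/(TP+FP)
= 121/(121+18)
= 121/139 = 87.05%

87.05%


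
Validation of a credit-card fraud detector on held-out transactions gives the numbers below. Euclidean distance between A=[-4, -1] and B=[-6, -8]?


d = √((-4+ 6)² + (-1+ 8)²)
  = √(4 + 49)
  = √53 = 7.2801

7.2801


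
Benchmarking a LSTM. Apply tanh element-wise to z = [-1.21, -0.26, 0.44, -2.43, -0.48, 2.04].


tanh(-1.21) = -0.8367
tanh(-0.26) = -0.2543
tanh(0.44) = 0.4136
tanh(-2.43) = -0.9846
tanh(-0.48) = -0.4462
tanh(2.04) = 0.9667
result = [-0.8367, -0.2543, 0.4136, -0.9846, -0.4462, 0.9667]

[-0.8367, -0.2543, 0.4136, -0.9846, -0.4462, 0.9667]


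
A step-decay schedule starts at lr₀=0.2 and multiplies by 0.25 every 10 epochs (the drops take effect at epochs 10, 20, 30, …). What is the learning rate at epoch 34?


n_drops = ⌊34/10⌋ = 3
lr = 0.2·0.25^3 = 0.2·0.015625 = 0.003125

0.003125


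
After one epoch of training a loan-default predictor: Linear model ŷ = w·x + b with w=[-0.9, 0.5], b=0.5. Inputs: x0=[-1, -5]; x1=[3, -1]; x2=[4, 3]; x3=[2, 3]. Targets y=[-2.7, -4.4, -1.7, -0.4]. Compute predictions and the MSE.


ŷ0 = (-0.9)·(-1) + (0.5)·(-5) + 0.5 = -1.1
ŷ1 = (-0.9)·(3) + (0.5)·(-1) + 0.5 = -2.7
ŷ2 = (-0.9)·(4) + (0.5)·(3) + 0.5 = -1.6
ŷ3 = (-0.9)·(2) + (0.5)·(3) + 0.5 = 0.2
errors² = [2.56, 2.89, 0.01, 0.36]
MSE = 5.8200/4 = 1.455

1.455


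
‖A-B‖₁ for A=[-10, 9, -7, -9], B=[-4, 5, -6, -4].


d = |-10+ 4| + |9-5| + |-7+ 6| + |-9+ 4|
  = 6 + 4 + 1 + 5
  = 16

16


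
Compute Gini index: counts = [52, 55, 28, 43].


Probabilities: [52/178, 55/178, 28/178, 43/178] ≈ [0.2921, 0.309, 0.1573, 0.2416]
Σpᵢ² = (2704 + 3025 + 784 + 1849)/178² = 8362/31684
Gini = 1 - Σpᵢ² = 1 - 8362/31684 = 0.7361

0.7361


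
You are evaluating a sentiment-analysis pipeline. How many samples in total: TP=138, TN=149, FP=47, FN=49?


Total = TP + TN + FP + FN
= 138 + 149 + 47 + 49
= 383
(Predicted positive: 185, predicted negative: 198)

383


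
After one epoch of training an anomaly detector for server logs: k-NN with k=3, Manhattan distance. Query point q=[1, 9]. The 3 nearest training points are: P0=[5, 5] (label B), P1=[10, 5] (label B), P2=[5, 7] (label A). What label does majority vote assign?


d(q,P0) = 8  (label B)
d(q,P1) = 13  (label B)
d(q,P2) = 6  (label A)
Votes: A=1, B=2
Majority → B

B


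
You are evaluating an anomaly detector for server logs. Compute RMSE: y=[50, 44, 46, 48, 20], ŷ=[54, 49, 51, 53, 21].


MSE = 92/5 = 18.4
RMSE = √(92/5) = 4.2895

4.2895


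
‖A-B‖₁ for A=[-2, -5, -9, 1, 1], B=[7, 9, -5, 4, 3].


d = |-2-7| + |-5-9| + |-9+ 5| + |1-4| + |1-3|
  = 9 + 14 + 4 + 3 + 2
  = 32

32


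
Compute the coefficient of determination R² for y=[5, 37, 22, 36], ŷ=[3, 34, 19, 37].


ȳ = 25
SS_res = Σ(y-ŷ)² = 23
SS_tot = Σ(y-ȳ)² = 674
R² = 1 - SS_res/SS_tot = 1 - 0.0341 = 0.9659

0.9659


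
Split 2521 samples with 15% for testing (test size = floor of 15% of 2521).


Test = ⌊2521·15/100⌋ = 378
Train = 2521 - 378 = 2143

Train: 2143, Test: 378


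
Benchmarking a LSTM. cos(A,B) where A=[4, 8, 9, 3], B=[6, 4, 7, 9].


A·B = 4·6 + 8·4 + 9·7 + 3·9 = 146
‖A‖ = √170 = 13.0384, ‖B‖ = √182 = 13.4907
cos = 146/(√170·√182) = 146/√30940 = 0.83

0.83


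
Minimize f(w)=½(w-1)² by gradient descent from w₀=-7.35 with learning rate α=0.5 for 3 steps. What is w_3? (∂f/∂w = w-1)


step 1: grad = -7.35-1 = -8.35; w = -7.35 - 0.5·(-8.35) = -3.175
step 2: grad = -3.175-1 = -4.175; w = -3.175 - 0.5·(-4.175) = -1.0875
step 3: grad = -1.0875-1 = -2.0875; w = -1.0875 - 0.5·(-2.0875) = -0.04375

-0.04375


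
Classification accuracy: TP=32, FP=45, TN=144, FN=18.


Accuracy = (TP+TN)/(TP+TN+FP+FN)
= (32+144)/(239)
= 176/239 = 73.64%

73.64%


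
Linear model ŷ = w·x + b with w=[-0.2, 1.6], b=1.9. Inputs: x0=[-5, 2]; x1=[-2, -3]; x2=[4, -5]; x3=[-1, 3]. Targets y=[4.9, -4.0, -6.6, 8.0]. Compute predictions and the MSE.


ŷ0 = (-0.2)·(-5) + (1.6)·(2) + 1.9 = 6.1
ŷ1 = (-0.2)·(-2) + (1.6)·(-3) + 1.9 = -2.5
ŷ2 = (-0.2)·(4) + (1.6)·(-5) + 1.9 = -6.9
ŷ3 = (-0.2)·(-1) + (1.6)·(3) + 1.9 = 6.9
errors² = [1.44, 2.25, 0.09, 1.21]
MSE = 4.9900/4 = 1.2475

1.2475


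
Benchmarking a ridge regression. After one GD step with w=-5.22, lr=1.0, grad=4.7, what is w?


w_new = w - α·∇
= -5.22 - 1.0·4.7
= -5.22 - 4.7
= -9.92

-9.92


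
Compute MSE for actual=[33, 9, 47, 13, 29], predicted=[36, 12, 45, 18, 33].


Squared errors: (33-36)²=9, (9-12)²=9, (47-45)²=4, (13-18)²=25, (29-33)²=16
Sum = 63
MSE = 63/5 = 63/5

63/5


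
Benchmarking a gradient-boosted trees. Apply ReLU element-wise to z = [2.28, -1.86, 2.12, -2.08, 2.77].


ReLU(2.28) = max(0, 2.28) = 2.28
ReLU(-1.86) = max(0, -1.86) = 0.0
ReLU(2.12) = max(0, 2.12) = 2.12
ReLU(-2.08) = max(0, -2.08) = 0.0
ReLU(2.77) = max(0, 2.77) = 2.77
result = [2.28, 0.0, 2.12, 0.0, 2.77]

[2.28, 0.0, 2.12, 0.0, 2.77]


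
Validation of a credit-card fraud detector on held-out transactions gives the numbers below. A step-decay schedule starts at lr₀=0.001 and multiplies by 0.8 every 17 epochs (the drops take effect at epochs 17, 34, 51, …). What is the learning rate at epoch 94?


n_drops = ⌊94/17⌋ = 5
lr = 0.001·0.8^5 = 0.001·0.32768 = 0.00032768

0.00032768


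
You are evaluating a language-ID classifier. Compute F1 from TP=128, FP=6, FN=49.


Precision = 128/134 = 0.9552
Recall = 128/177 = 0.7232
F1 = 2·P·R/(P+R) = 2·TP/(2·TP+FP+FN) = 256/(256+6+49) = 256/311 = 0.8232

0.8232


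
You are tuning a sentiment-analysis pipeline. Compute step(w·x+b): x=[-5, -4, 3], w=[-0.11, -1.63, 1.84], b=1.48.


z = (-5)·(-0.11) + (-4)·(-1.63) + (3)·(1.84) + 1.48
  = 14.07
step(z) = 1 (z≥0)

1


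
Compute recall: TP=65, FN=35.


Recall = TP/(TP+FN)
= 65/(65+35)
= 65/100 = 65.0%

65.0%


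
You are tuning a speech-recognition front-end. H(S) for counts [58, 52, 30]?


Probabilities: [58/140, 52/140, 30/140] ≈ [0.4143, 0.3714, 0.2143]
H = -((58/140)·log₂(58/140) + (52/140)·log₂(52/140) + (30/140)·log₂(30/140))
  = 1.5336 bits

1.5336 bits


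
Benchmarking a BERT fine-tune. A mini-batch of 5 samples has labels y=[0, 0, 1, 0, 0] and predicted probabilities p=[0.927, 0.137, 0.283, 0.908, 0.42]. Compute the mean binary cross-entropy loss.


L[0] = -ln(1-0.927) = -ln(0.073) = 2.6173
L[1] = -ln(1-0.137) = -ln(0.863) = 0.1473
L[2] = -ln(0.283) = 1.2623
L[3] = -ln(1-0.908) = -ln(0.092) = 2.386
L[4] = -ln(1-0.42) = -ln(0.58) = 0.5447
mean = (2.6173 + 0.1473 + 1.2623 + 2.386 + 0.5447)/5 = 1.3915

1.3915


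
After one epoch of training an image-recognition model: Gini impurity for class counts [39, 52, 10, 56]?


Probabilities: [39/157, 52/157, 10/157, 56/157] ≈ [0.2484, 0.3312, 0.0637, 0.3567]
Σpᵢ² = (1521 + 2704 + 100 + 3136)/157² = 7461/24649
Gini = 1 - Σpᵢ² = 1 - 7461/24649 = 0.6973

0.6973


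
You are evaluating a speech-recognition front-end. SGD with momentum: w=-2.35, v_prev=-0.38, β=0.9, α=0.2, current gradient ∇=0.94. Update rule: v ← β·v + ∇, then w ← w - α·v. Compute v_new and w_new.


v_new = 0.9·-0.38 + 0.94 = -0.342 + 0.94 = 0.598
w_new = -2.35 - 0.2·0.598 = -2.35 - 0.1196 = -2.4696

v_new=0.598, w_new=-2.4696


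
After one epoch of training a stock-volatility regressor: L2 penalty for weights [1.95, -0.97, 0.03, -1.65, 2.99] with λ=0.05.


‖w‖₂² = (1.95)² + (-0.97)² + (0.03)² + (-1.65)² + (2.99)²
     = 3.8025 + 0.9409 + 0.0009 + 2.7225 + 8.9401
     = 16.4069
λ·‖w‖₂² = 0.05·16.4069 = 0.820345

0.820345


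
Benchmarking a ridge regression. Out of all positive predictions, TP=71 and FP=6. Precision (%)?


Precision = TP/(TP+FP)
= 71/(71+6)
= 71/77 = 92.21%

92.21%


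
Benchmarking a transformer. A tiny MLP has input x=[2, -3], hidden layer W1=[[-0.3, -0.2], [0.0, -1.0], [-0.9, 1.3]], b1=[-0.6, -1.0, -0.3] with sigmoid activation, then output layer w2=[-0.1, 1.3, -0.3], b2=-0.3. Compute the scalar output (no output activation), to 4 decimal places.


z1[0] = (-0.3)·(2) + (-0.2)·(-3) - 0.6 = -0.6
z1[1] = (0.0)·(2) + (-1.0)·(-3) - 1.0 = 2.0
z1[2] = (-0.9)·(2) + (1.3)·(-3) - 0.3 = -6.0
h = sigmoid(z1) = [0.3543, 0.8808, 0.0025]
output = (-0.1)·(0.3543) + (1.3)·(0.8808) + (-0.3)·(0.0025) - 0.3 = 0.8089

0.8089


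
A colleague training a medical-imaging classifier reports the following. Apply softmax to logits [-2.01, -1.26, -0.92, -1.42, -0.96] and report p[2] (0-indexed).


Exponentials: e^-2.01=0.134, e^-1.26=0.2837, e^-0.92=0.3985, e^-1.42=0.2417, e^-0.96=0.3829
Sum = 1.4408
Softmax = [0.093, 0.1969, 0.2766, 0.1678, 0.2658]
p[2] = 0.3985/1.4408 = 0.2766

0.2766


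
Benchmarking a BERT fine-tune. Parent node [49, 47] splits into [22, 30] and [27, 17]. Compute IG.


Parent = [49, 47], H_parent = 0.9997
H_left = 0.9829 (n=52), H_right = 0.9624 (n=44)
H_children = (52/96)·0.9829 + (44/96)·0.9624 = 0.9735
IG = 0.9997 - 0.9735 = 0.0262

0.0262


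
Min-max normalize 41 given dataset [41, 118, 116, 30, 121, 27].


min=27, max=121
(41-27)/(121-27) = 14/94 = 0.1489

0.1489


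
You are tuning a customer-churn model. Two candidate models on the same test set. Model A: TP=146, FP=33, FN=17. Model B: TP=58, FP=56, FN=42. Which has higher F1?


Model A: P=146/179=0.8156, R=146/163=0.8957, F1=2PR/(P+R)=2TP/(2TP+FP+FN)=292/342=0.8538
Model B: P=58/114=0.5088, R=58/100=0.58, F1=2PR/(P+R)=2TP/(2TP+FP+FN)=116/214=0.5421
0.8538 > 0.5421 → Model A

Model A


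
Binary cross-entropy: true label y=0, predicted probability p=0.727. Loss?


BCE = -[y·ln(p) + (1-y)·ln(1-p)]
= -0 - 1·ln(1-0.727)
= -ln(0.273) = 1.2983

1.2983


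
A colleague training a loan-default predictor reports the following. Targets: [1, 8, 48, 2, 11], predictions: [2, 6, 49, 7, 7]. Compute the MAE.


Absolute errors: |1-2|=1, |8-6|=2, |48-49|=1, |2-7|=5, |11-7|=4
Sum = 13
MAE = 13/5 = 13/5

13/5


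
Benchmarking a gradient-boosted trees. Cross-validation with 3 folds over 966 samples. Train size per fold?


Fold size = 966/3 = 322
Training per fold = 966 - 322 = 644

644


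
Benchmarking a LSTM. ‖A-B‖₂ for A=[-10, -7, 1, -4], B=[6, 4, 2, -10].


d = √((-10-6)² + (-7-4)² + (1-2)² + (-4+ 10)²)
  = √(256 + 121 + 1 + 36)
  = √414 = 20.347

20.347


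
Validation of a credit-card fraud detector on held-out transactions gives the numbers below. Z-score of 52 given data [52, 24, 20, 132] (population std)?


μ = 57, σ = 45.0222
z = (52 - 57)/45.0222 = -0.1111

-0.1111


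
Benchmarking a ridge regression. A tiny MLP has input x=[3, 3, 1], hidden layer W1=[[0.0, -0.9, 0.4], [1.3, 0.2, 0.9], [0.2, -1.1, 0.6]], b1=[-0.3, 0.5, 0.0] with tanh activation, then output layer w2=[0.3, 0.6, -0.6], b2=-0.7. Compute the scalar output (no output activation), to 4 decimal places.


z1[0] = (0.0)·(3) + (-0.9)·(3) + (0.4)·(1) - 0.3 = -2.6
z1[1] = (1.3)·(3) + (0.2)·(3) + (0.9)·(1) + 0.5 = 5.9
z1[2] = (0.2)·(3) + (-1.1)·(3) + (0.6)·(1) + 0.0 = -2.1
h = tanh(z1) = [-0.989, 1.0, -0.9705]
output = (0.3)·(-0.989) + (0.6)·(1.0) + (-0.6)·(-0.9705) - 0.7 = 0.1856

0.1856


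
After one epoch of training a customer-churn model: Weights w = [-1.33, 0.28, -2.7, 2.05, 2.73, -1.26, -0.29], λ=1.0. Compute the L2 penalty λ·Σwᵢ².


‖w‖₂² = (-1.33)² + (0.28)² + (-2.7)² + (2.05)² + (2.73)² + (-1.26)² + (-0.29)²
     = 1.7689 + 0.0784 + 7.29 + 4.2025 + 7.4529 + 1.5876 + 0.0841
     = 22.4644
λ·‖w‖₂² = 1.0·22.4644 = 22.4644

22.4644


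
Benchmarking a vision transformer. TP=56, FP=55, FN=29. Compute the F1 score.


Precision = 56/111 = 0.5045
Recall = 56/85 = 0.6588
F1 = 2·P·R/(P+R) = 2·TP/(2·TP+FP+FN) = 112/(112+55+29) = 112/196 = 0.5714

0.5714


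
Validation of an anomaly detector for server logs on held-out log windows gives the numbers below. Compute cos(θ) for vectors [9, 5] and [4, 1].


A·B = 9·4 + 5·1 = 41
‖A‖ = √106 = 10.2956, ‖B‖ = √17 = 4.1231
cos = 41/(√106·√17) = 41/√1802 = 0.9658

0.9658


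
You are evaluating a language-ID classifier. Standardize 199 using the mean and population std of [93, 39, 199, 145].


μ = 119, σ = 59.4811
z = (199 - 119)/59.4811 = 1.345

1.345


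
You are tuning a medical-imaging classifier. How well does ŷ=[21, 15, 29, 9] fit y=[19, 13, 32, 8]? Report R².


ȳ = 18
SS_res = Σ(y-ŷ)² = 18
SS_tot = Σ(y-ȳ)² = 322
R² = 1 - SS_res/SS_tot = 1 - 0.0559 = 0.9441

0.9441


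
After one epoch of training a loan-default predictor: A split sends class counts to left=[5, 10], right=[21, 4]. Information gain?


Parent = [26, 14], H_parent = 0.9341
H_left = 0.9183 (n=15), H_right = 0.6343 (n=25)
H_children = (15/40)·0.9183 + (25/40)·0.6343 = 0.7408
IG = 0.9341 - 0.7408 = 0.1933

0.1933


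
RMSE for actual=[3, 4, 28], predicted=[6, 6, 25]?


MSE = 22/3 = 7.3333
RMSE = √(22/3) = 2.708

2.708


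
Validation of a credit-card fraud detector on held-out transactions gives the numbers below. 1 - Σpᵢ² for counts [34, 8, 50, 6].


Probabilities: [34/98, 8/98, 50/98, 6/98] ≈ [0.3469, 0.0816, 0.5102, 0.0612]
Σpᵢ² = (1156 + 64 + 2500 + 36)/98² = 3756/9604
Gini = 1 - Σpᵢ² = 1 - 3756/9604 = 0.6089

0.6089


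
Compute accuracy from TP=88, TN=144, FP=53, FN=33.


Accuracy = (TP+TN)/(TP+TN+FP+FN)
= (88+144)/(318)
= 232/318 = 72.96%

72.96%


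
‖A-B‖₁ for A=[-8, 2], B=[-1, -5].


d = |-8+ 1| + |2+ 5|
  = 7 + 7
  = 14

14


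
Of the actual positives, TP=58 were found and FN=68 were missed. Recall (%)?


Recall = TP/(TP+FN)
= 58/(58+68)
= 58/126 = 46.03%

46.03%


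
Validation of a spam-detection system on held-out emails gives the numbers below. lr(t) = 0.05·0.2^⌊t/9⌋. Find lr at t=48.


n_drops = ⌊48/9⌋ = 5
lr = 0.05·0.2^5 = 0.05·0.00032 = 0.000016

0.000016


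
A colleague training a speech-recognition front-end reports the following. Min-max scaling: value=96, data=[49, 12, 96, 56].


min=12, max=96
(96-12)/(96-12) = 84/84 = 1.0

1.0


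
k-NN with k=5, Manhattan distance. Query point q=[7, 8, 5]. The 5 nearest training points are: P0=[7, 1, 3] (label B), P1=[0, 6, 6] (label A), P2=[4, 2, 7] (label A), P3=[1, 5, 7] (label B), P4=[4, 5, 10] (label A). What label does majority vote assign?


d(q,P0) = 9  (label B)
d(q,P1) = 10  (label A)
d(q,P2) = 11  (label A)
d(q,P3) = 11  (label B)
d(q,P4) = 11  (label A)
Votes: A=3, B=2
Majority → A

A


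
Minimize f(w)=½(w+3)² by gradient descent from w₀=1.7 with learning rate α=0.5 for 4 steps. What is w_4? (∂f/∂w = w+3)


step 1: grad = 1.7+3 = 4.7; w = 1.7 - 0.5·(4.7) = -0.65
step 2: grad = -0.65+3 = 2.35; w = -0.65 - 0.5·(2.35) = -1.825
step 3: grad = -1.825+3 = 1.175; w = -1.825 - 0.5·(1.175) = -2.4125
step 4: grad = -2.4125+3 = 0.5875; w = -2.4125 - 0.5·(0.5875) = -2.70625

-2.70625


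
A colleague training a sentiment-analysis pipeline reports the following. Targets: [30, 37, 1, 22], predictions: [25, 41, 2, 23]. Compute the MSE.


Squared errors: (30-25)²=25, (37-41)²=16, (1-2)²=1, (22-23)²=1
Sum = 43
MSE = 43/4 = 43/4

43/4


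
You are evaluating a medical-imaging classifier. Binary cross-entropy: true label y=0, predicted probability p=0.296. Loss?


BCE = -[y·ln(p) + (1-y)·ln(1-p)]
= -0 - 1·ln(1-0.296)
= -ln(0.704) = 0.351

0.351


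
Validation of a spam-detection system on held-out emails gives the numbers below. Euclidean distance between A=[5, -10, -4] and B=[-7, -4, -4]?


d = √((5+ 7)² + (-10+ 4)² + (-4+ 4)²)
  = √(144 + 36 + 0)
  = √180 = 13.4164

13.4164


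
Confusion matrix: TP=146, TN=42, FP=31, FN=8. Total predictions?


Total = TP + TN + FP + FN
= 146 + 42 + 31 + 8
= 227
(Predicted positive: 177, predicted negative: 50)

227


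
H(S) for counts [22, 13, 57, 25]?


Probabilities: [22/117, 13/117, 57/117, 25/117] ≈ [0.188, 0.1111, 0.4872, 0.2137]
H = -((22/117)·log₂(22/117) + (13/117)·log₂(13/117) + (57/117)·log₂(57/117) + (25/117)·log₂(25/117))
  = 1.7867 bits

1.7867 bits


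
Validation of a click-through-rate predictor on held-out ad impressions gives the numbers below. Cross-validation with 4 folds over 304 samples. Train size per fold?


Fold size = 304/4 = 76
Training per fold = 304 - 76 = 228

228


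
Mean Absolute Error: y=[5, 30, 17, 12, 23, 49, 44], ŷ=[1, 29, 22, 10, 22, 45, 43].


Absolute errors: |5-1|=4, |30-29|=1, |17-22|=5, |12-10|=2, |23-22|=1, |49-45|=4, |44-43|=1
Sum = 18
MAE = 18/7 = 18/7

18/7


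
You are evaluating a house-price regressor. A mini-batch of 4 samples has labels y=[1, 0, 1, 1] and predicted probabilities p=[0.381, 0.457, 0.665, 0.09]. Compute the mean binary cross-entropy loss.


L[0] = -ln(0.381) = 0.965
L[1] = -ln(1-0.457) = -ln(0.543) = 0.6106
L[2] = -ln(0.665) = 0.408
L[3] = -ln(0.09) = 2.4079
mean = (0.965 + 0.6106 + 0.408 + 2.4079)/4 = 1.0979

1.0979


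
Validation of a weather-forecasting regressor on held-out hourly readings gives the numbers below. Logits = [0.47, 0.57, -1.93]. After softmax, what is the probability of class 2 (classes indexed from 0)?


Exponentials: e^0.47=1.6, e^0.57=1.7683, e^-1.93=0.1451
Sum = 3.5134
Softmax = [0.4554, 0.5033, 0.0413]
p[2] = 0.1451/3.5134 = 0.0413

0.0413


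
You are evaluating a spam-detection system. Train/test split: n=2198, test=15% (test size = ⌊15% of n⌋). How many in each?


Test = ⌊2198·15/100⌋ = 329
Train = 2198 - 329 = 1869

Train: 1869, Test: 329


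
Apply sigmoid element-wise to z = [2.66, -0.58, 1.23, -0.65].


σ(2.66) = 1/(1+e^-2.66) = 0.9346
σ(-0.58) = 1/(1+e^0.58) = 0.3589
σ(1.23) = 1/(1+e^-1.23) = 0.7738
σ(-0.65) = 1/(1+e^0.65) = 0.343
result = [0.9346, 0.3589, 0.7738, 0.343]

[0.9346, 0.3589, 0.7738, 0.343]


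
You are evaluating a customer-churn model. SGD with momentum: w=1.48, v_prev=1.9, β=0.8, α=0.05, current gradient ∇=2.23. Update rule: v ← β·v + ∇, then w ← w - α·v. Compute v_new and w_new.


v_new = 0.8·1.9 + 2.23 = 1.52 + 2.23 = 3.75
w_new = 1.48 - 0.05·3.75 = 1.48 - 0.1875 = 1.2925

v_new=3.75, w_new=1.2925


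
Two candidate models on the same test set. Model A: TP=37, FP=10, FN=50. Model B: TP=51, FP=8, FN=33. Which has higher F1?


Model A: P=37/47=0.7872, R=37/87=0.4253, F1=2PR/(P+R)=2TP/(2TP+FP+FN)=74/134=0.5522
Model B: P=51/59=0.8644, R=51/84=0.6071, F1=2PR/(P+R)=2TP/(2TP+FP+FN)=102/143=0.7133
0.5522 < 0.7133 → Model B

Model B


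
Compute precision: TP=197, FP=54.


Precision = TP/(TP+FP)
= 197/(197+54)
= 197/251 = 78.49%

78.49%


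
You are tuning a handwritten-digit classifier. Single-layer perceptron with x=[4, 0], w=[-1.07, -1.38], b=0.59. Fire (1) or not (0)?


z = (4)·(-1.07) + (0)·(-1.38) + 0.59
  = -3.69
step(z) = 0 (z<0)

0


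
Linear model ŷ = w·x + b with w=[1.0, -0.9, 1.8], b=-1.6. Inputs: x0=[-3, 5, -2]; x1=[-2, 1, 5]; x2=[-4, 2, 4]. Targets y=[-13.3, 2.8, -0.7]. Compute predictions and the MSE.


ŷ0 = (1.0)·(-3) + (-0.9)·(5) + (1.8)·(-2) - 1.6 = -12.7
ŷ1 = (1.0)·(-2) + (-0.9)·(1) + (1.8)·(5) - 1.6 = 4.5
ŷ2 = (1.0)·(-4) + (-0.9)·(2) + (1.8)·(4) - 1.6 = -0.2
errors² = [0.36, 2.89, 0.25]
MSE = 3.5000/3 = 1.1667

1.1667


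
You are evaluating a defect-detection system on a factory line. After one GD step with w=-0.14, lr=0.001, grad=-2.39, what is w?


w_new = w - α·∇
= -0.14 - 0.001·-2.39
= -0.14 + 0.00239
= -0.13761

-0.13761


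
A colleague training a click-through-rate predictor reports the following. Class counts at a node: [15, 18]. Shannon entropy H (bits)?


Probabilities: [15/33, 18/33] ≈ [0.4545, 0.5455]
H = -((15/33)·log₂(15/33) + (18/33)·log₂(18/33))
  = 0.994 bits

0.994 bits


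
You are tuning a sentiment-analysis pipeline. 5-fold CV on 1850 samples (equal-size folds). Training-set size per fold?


Fold size = 1850/5 = 370
Training per fold = 1850 - 370 = 1480

1480


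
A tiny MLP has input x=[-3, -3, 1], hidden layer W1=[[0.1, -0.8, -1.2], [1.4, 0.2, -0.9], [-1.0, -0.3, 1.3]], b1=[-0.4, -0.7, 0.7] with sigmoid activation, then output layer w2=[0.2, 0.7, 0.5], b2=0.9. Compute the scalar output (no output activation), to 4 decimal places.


z1[0] = (0.1)·(-3) + (-0.8)·(-3) + (-1.2)·(1) - 0.4 = 0.5
z1[1] = (1.4)·(-3) + (0.2)·(-3) + (-0.9)·(1) - 0.7 = -6.4
z1[2] = (-1.0)·(-3) + (-0.3)·(-3) + (1.3)·(1) + 0.7 = 5.9
h = sigmoid(z1) = [0.6225, 0.0017, 0.9973]
output = (0.2)·(0.6225) + (0.7)·(0.0017) + (0.5)·(0.9973) + 0.9 = 1.5243

1.5243


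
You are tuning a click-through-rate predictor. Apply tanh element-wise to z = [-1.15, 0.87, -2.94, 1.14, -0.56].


tanh(-1.15) = -0.8178
tanh(0.87) = 0.7014
tanh(-2.94) = -0.9944
tanh(1.14) = 0.8144
tanh(-0.56) = -0.508
result = [-0.8178, 0.7014, -0.9944, 0.8144, -0.508]

[-0.8178, 0.7014, -0.9944, 0.8144, -0.508]


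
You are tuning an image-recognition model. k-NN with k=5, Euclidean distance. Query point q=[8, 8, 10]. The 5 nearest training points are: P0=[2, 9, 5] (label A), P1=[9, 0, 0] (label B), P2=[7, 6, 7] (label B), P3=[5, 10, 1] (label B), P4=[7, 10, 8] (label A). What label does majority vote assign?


d(q,P0) = 7.874  (label A)
d(q,P1) = 12.8452  (label B)
d(q,P2) = 3.7417  (label B)
d(q,P3) = 9.6954  (label B)
d(q,P4) = 3.0  (label A)
Votes: A=2, B=3
Majority → B

B


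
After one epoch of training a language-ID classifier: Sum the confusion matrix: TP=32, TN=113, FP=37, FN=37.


Total = TP + TN + FP + FN
= 32 + 113 + 37 + 37
= 219
(Predicted positive: 69, predicted negative: 150)

219


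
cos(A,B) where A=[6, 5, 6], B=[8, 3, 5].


A·B = 6·8 + 5·3 + 6·5 = 93
‖A‖ = √97 = 9.8489, ‖B‖ = √98 = 9.8995
cos = 93/(√97·√98) = 93/√9506 = 0.9539

0.9539


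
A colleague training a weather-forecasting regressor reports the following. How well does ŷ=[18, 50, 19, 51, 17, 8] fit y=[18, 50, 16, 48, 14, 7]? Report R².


ȳ = 25.5
SS_res = Σ(y-ŷ)² = 28
SS_tot = Σ(y-ȳ)² = 1727.5
R² = 1 - SS_res/SS_tot = 1 - 0.0162 = 0.9838

0.9838


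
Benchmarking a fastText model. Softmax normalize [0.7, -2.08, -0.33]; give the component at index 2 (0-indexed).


Exponentials: e^0.7=2.0138, e^-2.08=0.1249, e^-0.33=0.7189
Sum = 2.8576
Softmax = [0.7047, 0.0437, 0.2516]
p[2] = 0.7189/2.8576 = 0.2516

0.2516


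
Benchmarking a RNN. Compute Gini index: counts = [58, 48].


Probabilities: [58/106, 48/106] ≈ [0.5472, 0.4528]
Σpᵢ² = (3364 + 2304)/106² = 5668/11236
Gini = 1 - Σpᵢ² = 1 - 5668/11236 = 0.4956

0.4956


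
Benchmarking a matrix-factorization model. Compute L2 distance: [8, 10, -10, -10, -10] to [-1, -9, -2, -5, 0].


d = √((8+ 1)² + (10+ 9)² + (-10+ 2)² + (-10+ 5)² + (-10-0)²)
  = √(81 + 361 + 64 + 25 + 100)
  = √631 = 25.1197

25.1197


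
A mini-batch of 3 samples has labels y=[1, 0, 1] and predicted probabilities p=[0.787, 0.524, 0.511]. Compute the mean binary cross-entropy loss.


L[0] = -ln(0.787) = 0.2395
L[1] = -ln(1-0.524) = -ln(0.476) = 0.7423
L[2] = -ln(0.511) = 0.6714
mean = (0.2395 + 0.7423 + 0.6714)/3 = 0.5511

0.5511


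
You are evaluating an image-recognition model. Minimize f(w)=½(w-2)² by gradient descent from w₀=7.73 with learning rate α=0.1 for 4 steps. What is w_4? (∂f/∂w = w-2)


step 1: grad = 7.73-2 = 5.73; w = 7.73 - 0.1·(5.73) = 7.157
step 2: grad = 7.157-2 = 5.157; w = 7.157 - 0.1·(5.157) = 6.6413
step 3: grad = 6.6413-2 = 4.6413; w = 6.6413 - 0.1·(4.6413) = 6.17717
step 4: grad = 6.17717-2 = 4.17717; w = 6.17717 - 0.1·(4.17717) = 5.759453

5.759453


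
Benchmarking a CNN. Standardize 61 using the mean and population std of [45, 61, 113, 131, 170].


μ = 104, σ = 45.817
z = (61 - 104)/45.817 = -0.9385

-0.9385


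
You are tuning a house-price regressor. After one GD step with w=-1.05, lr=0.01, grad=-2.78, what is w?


w_new = w - α·∇
= -1.05 - 0.01·-2.78
= -1.05 + 0.0278
= -1.0222

-1.0222


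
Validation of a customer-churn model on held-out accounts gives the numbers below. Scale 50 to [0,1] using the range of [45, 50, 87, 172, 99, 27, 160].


min=27, max=172
(50-27)/(172-27) = 23/145 = 0.1586

0.1586


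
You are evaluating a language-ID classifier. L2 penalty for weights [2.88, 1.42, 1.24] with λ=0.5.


‖w‖₂² = (2.88)² + (1.42)² + (1.24)²
     = 8.2944 + 2.0164 + 1.5376
     = 11.8484
λ·‖w‖₂² = 0.5·11.8484 = 5.9242

5.9242


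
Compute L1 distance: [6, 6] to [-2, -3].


d = |6+ 2| + |6+ 3|
  = 8 + 9
  = 17

17


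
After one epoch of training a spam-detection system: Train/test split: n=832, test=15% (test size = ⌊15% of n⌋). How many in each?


Test = ⌊832·15/100⌋ = 124
Train = 832 - 124 = 708

Train: 708, Test: 124


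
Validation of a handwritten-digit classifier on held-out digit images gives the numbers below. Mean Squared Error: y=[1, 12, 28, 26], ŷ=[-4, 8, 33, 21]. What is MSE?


Squared errors: (1+ 4)²=25, (12-8)²=16, (28-33)²=25, (26-21)²=25
Sum = 91
MSE = 91/4 = 91/4

91/4


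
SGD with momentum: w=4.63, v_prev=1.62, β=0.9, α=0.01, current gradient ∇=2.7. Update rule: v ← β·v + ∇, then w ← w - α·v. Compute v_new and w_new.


v_new = 0.9·1.62 + 2.7 = 1.458 + 2.7 = 4.158
w_new = 4.63 - 0.01·4.158 = 4.63 - 0.04158 = 4.58842

v_new=4.158, w_new=4.58842


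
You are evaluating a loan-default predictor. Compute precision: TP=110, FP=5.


Precision = TP/(TP+FP)
= 110/(110+5)
= 110/115 = 95.65%

95.65%


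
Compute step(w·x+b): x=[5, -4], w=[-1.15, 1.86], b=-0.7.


z = (5)·(-1.15) + (-4)·(1.86) - 0.7
  = -13.89
step(z) = 0 (z<0)

0


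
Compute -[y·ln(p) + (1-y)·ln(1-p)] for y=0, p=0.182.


BCE = -[y·ln(p) + (1-y)·ln(1-p)]
= -0 - 1·ln(1-0.182)
= -ln(0.818) = 0.2009

0.2009


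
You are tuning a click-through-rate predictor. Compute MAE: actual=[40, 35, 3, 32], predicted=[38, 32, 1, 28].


Absolute errors: |40-38|=2, |35-32|=3, |3-1|=2, |32-28|=4
Sum = 11
MAE = 11/4 = 11/4

11/4


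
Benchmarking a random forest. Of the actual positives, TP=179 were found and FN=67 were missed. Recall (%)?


Recall = TP/(TP+FN)
= 179/(179+67)
= 179/246 = 72.76%

72.76%


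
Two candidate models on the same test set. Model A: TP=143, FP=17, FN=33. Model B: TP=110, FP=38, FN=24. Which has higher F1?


Model A: P=143/160=0.8938, R=143/176=0.8125, F1=2PR/(P+R)=2TP/(2TP+FP+FN)=286/336=0.8512
Model B: P=110/148=0.7432, R=110/134=0.8209, F1=2PR/(P+R)=2TP/(2TP+FP+FN)=220/282=0.7801
0.8512 > 0.7801 → Model A

Model A


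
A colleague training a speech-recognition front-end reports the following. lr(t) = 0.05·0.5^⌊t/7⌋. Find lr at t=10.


n_drops = ⌊10/7⌋ = 1
lr = 0.05·0.5^1 = 0.05·0.5 = 0.025

0.025


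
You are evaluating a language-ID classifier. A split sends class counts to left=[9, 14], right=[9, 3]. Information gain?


Parent = [18, 17], H_parent = 0.9994
H_left = 0.9656 (n=23), H_right = 0.8113 (n=12)
H_children = (23/35)·0.9656 + (12/35)·0.8113 = 0.9127
IG = 0.9994 - 0.9127 = 0.0867

0.0867


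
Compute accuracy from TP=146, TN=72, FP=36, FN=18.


Accuracy = (TP+TN)/(TP+TN+FP+FN)
= (146+72)/(272)
= 218/272 = 80.15%

80.15%


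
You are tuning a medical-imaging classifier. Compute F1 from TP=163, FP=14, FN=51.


Precision = 163/177 = 0.9209
Recall = 163/214 = 0.7617
F1 = 2·P·R/(P+R) = 2·TP/(2·TP+FP+FN) = 326/(326+14+51) = 326/391 = 0.8338

0.8338


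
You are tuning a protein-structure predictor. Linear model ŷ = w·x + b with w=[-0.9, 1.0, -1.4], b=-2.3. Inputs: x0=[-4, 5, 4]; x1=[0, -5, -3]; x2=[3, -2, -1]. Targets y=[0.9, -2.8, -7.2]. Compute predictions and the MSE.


ŷ0 = (-0.9)·(-4) + (1.0)·(5) + (-1.4)·(4) - 2.3 = 0.7
ŷ1 = (-0.9)·(0) + (1.0)·(-5) + (-1.4)·(-3) - 2.3 = -3.1
ŷ2 = (-0.9)·(3) + (1.0)·(-2) + (-1.4)·(-1) - 2.3 = -5.6
errors² = [0.04, 0.09, 2.56]
MSE = 2.6900/3 = 0.8967

0.8967


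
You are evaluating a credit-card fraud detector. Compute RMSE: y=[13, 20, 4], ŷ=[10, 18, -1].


MSE = 38/3 = 12.6667
RMSE = √(38/3) = 3.559

3.559


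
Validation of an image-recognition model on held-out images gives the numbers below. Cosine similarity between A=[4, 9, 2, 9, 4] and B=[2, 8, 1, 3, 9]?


A·B = 4·2 + 9·8 + 2·1 + 9·3 + 4·9 = 145
‖A‖ = √198 = 14.0712, ‖B‖ = √159 = 12.6095
cos = 145/(√198·√159) = 145/√31482 = 0.8172

0.8172


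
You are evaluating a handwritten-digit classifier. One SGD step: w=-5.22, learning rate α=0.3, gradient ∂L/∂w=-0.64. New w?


w_new = w - α·∇
= -5.22 - 0.3·-0.64
= -5.22 + 0.192
= -5.028

-5.028


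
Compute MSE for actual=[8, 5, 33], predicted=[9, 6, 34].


Squared errors: (8-9)²=1, (5-6)²=1, (33-34)²=1
Sum = 3
MSE = 3/3 = 1

1


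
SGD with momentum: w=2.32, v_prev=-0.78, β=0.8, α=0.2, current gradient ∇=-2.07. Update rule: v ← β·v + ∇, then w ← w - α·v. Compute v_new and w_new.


v_new = 0.8·-0.78 - 2.07 = -0.624 - 2.07 = -2.694
w_new = 2.32 - 0.2·-2.694 = 2.32 + 0.5388 = 2.8588

v_new=-2.694, w_new=2.8588


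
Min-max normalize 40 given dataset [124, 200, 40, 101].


min=40, max=200
(40-40)/(200-40) = 0/160 = 0.0

0.0


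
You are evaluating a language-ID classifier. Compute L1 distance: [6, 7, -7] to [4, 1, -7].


d = |6-4| + |7-1| + |-7+ 7|
  = 2 + 6 + 0
  = 8

8


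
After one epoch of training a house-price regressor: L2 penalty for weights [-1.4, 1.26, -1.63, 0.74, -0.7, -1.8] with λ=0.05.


‖w‖₂² = (-1.4)² + (1.26)² + (-1.63)² + (0.74)² + (-0.7)² + (-1.8)²
     = 1.96 + 1.5876 + 2.6569 + 0.5476 + 0.49 + 3.24
     = 10.4821
λ·‖w‖₂² = 0.05·10.4821 = 0.524105

0.524105


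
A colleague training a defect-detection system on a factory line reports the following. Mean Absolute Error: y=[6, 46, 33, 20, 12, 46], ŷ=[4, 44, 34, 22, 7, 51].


Absolute errors: |6-4|=2, |46-44|=2, |33-34|=1, |20-22|=2, |12-7|=5, |46-51|=5
Sum = 17
MAE = 17/6 = 17/6

17/6


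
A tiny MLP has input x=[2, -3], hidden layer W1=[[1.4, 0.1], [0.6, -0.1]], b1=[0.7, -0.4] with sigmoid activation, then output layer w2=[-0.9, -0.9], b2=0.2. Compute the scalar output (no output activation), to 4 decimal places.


z1[0] = (1.4)·(2) + (0.1)·(-3) + 0.7 = 3.2
z1[1] = (0.6)·(2) + (-0.1)·(-3) - 0.4 = 1.1
h = sigmoid(z1) = [0.9608, 0.7503]
output = (-0.9)·(0.9608) + (-0.9)·(0.7503) + 0.2 = -1.34

-1.34


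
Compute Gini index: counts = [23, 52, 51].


Probabilities: [23/126, 52/126, 51/126] ≈ [0.1825, 0.4127, 0.4048]
Σpᵢ² = (529 + 2704 + 2601)/126² = 5834/15876
Gini = 1 - Σpᵢ² = 1 - 5834/15876 = 0.6325

0.6325


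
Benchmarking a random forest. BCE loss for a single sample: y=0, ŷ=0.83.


BCE = -[y·ln(p) + (1-y)·ln(1-p)]
= -0 - 1·ln(1-0.83)
= -ln(0.17) = 1.772

1.772


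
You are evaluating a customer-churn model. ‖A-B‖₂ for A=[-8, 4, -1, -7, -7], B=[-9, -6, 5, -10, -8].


d = √((-8+ 9)² + (4+ 6)² + (-1-5)² + (-7+ 10)² + (-7+ 8)²)
  = √(1 + 100 + 36 + 9 + 1)
  = √147 = 12.1244

12.1244


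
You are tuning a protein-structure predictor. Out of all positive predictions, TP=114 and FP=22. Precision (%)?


Precision = TP/(TP+FP)
= 114/(114+22)
= 114/136 = 83.82%

83.82%


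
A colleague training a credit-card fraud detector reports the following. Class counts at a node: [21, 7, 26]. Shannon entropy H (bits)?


Probabilities: [21/54, 7/54, 26/54] ≈ [0.3889, 0.1296, 0.4815]
H = -((21/54)·log₂(21/54) + (7/54)·log₂(7/54) + (26/54)·log₂(26/54))
  = 1.4197 bits

1.4197 bits


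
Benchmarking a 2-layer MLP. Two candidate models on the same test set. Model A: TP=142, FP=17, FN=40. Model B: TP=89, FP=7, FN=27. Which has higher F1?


Model A: P=142/159=0.8931, R=142/182=0.7802, F1=2PR/(P+R)=2TP/(2TP+FP+FN)=284/341=0.8328
Model B: P=89/96=0.9271, R=89/116=0.7672, F1=2PR/(P+R)=2TP/(2TP+FP+FN)=178/212=0.8396
0.8328 < 0.8396 → Model B

Model B


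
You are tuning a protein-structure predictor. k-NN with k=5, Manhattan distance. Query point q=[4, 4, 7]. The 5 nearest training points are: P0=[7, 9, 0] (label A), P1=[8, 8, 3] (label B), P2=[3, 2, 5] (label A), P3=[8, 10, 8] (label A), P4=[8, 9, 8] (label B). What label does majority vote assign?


d(q,P0) = 15  (label A)
d(q,P1) = 12  (label B)
d(q,P2) = 5  (label A)
d(q,P3) = 11  (label A)
d(q,P4) = 10  (label B)
Votes: A=3, B=2
Majority → A

A


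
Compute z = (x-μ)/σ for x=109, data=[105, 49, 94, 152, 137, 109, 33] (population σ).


μ = 97, σ = 40.0749
z = (109 - 97)/40.0749 = 0.2994

0.2994


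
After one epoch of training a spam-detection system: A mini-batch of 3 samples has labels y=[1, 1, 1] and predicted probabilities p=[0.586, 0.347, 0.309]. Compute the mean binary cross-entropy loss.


L[0] = -ln(0.586) = 0.5344
L[1] = -ln(0.347) = 1.0584
L[2] = -ln(0.309) = 1.1744
mean = (0.5344 + 1.0584 + 1.1744)/3 = 0.9224

0.9224


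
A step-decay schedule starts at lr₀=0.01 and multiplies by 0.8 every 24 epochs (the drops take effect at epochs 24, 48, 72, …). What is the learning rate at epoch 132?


n_drops = ⌊132/24⌋ = 5
lr = 0.01·0.8^5 = 0.01·0.32768 = 0.0032768

0.0032768


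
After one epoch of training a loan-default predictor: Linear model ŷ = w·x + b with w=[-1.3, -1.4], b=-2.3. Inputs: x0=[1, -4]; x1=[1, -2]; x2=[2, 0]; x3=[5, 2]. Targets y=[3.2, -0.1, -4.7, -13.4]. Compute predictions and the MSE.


ŷ0 = (-1.3)·(1) + (-1.4)·(-4) - 2.3 = 2.0
ŷ1 = (-1.3)·(1) + (-1.4)·(-2) - 2.3 = -0.8
ŷ2 = (-1.3)·(2) + (-1.4)·(0) - 2.3 = -4.9
ŷ3 = (-1.3)·(5) + (-1.4)·(2) - 2.3 = -11.6
errors² = [1.44, 0.49, 0.04, 3.24]
MSE = 5.2100/4 = 1.3025

1.3025


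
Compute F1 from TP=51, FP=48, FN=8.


Precision = 51/99 = 0.5152
Recall = 51/59 = 0.8644
F1 = 2·P·R/(P+R) = 2·TP/(2·TP+FP+FN) = 102/(102+48+8) = 102/158 = 0.6456

0.6456


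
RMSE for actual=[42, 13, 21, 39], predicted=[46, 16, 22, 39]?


MSE = 26/4 = 6.5
RMSE = √(26/4) = 2.5495

2.5495


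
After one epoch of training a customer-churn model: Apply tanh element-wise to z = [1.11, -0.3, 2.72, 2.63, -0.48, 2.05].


tanh(1.11) = 0.8041
tanh(-0.3) = -0.2913
tanh(2.72) = 0.9914
tanh(2.63) = 0.9897
tanh(-0.48) = -0.4462
tanh(2.05) = 0.9674
result = [0.8041, -0.2913, 0.9914, 0.9897, -0.4462, 0.9674]

[0.8041, -0.2913, 0.9914, 0.9897, -0.4462, 0.9674]


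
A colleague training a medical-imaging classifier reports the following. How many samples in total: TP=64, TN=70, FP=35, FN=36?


Total = TP + TN + FP + FN
= 64 + 70 + 35 + 36
= 205
(Predicted positive: 99, predicted negative: 106)

205


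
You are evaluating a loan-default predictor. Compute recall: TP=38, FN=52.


Recall = TP/(TP+FN)
= 38/(38+52)
= 38/90 = 42.22%

42.22%


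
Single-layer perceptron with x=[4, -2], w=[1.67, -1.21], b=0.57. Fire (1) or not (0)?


z = (4)·(1.67) + (-2)·(-1.21) + 0.57
  = 9.67
step(z) = 1 (z≥0)

1


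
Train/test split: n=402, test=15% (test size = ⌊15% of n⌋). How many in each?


Test = ⌊402·15/100⌋ = 60
Train = 402 - 60 = 342

Train: 342, Test: 60


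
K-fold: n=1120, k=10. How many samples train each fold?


Fold size = 1120/10 = 112
Training per fold = 1120 - 112 = 1008

1008


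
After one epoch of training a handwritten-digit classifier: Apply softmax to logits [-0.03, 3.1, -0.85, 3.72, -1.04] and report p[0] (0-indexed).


Exponentials: e^-0.03=0.9704, e^3.1=22.198, e^-0.85=0.4274, e^3.72=41.2644, e^-1.04=0.3535
Sum = 65.2137
Softmax = [0.0149, 0.3404, 0.0066, 0.6328, 0.0054]
p[0] = 0.9704/65.2137 = 0.0149

0.0149


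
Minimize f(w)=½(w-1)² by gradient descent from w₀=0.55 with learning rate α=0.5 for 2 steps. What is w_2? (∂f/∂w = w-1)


step 1: grad = 0.55-1 = -0.45; w = 0.55 - 0.5·(-0.45) = 0.775
step 2: grad = 0.775-1 = -0.225; w = 0.775 - 0.5·(-0.225) = 0.8875

0.8875


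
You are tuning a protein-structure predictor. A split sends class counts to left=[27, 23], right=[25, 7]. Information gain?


Parent = [52, 30], H_parent = 0.9474
H_left = 0.9954 (n=50), H_right = 0.7579 (n=32)
H_children = (50/82)·0.9954 + (32/82)·0.7579 = 0.9027
IG = 0.9474 - 0.9027 = 0.0447

0.0447


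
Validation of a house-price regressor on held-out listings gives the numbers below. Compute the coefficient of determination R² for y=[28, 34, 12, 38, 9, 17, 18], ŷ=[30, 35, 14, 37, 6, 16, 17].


ȳ = 22.2857
SS_res = Σ(y-ŷ)² = 21
SS_tot = Σ(y-ȳ)² = 745.43
R² = 1 - SS_res/SS_tot = 1 - 0.0282 = 0.9718

0.9718
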